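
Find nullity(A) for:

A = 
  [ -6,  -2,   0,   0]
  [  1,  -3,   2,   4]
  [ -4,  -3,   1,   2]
nullity(A) = 2

Row reduce:
R2 → R2 + (1/6)·R1
R3 → R3 - (2/3)·R1
R3 → R3 - (1/2)·R2
REF = 
  [   -6,    -2,     0,     0]
  [    0, -10/3,     2,     4]
  [    0,     0,     0,     0]
Pivot columns: 1, 2 → 2 pivots.
rank(A) = 2, so nullity(A) = 4 - 2 = 2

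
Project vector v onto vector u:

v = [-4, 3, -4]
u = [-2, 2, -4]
proj_u(v) = [-5/2, 5/2, -5]

v·u = (-4)(-2) + (3)(2) + (-4)(-4) = 30
u·u = (-2)² + (2)² + (-4)² = 24
proj_u(v) = (v·u / u·u) × u = (30/24) × u = (5/4) × u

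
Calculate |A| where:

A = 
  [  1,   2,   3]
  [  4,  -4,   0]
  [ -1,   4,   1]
24

Cofactor expansion along row 1:
det(A) = (1)·((-4)(1) - (0)(4)) - (2)·((4)(1) - (0)(-1)) + (3)·((4)(4) - (-4)(-1))
  = (1)(-4) - (2)(4) + (3)(12)
  = 24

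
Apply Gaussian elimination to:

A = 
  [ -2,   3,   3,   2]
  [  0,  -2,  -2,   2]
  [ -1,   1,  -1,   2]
Row operations:
R3 → R3 - (1/2)·R1
R3 → R3 - (1/4)·R2

Resulting echelon form:
REF = 
  [ -2,   3,   3,   2]
  [  0,  -2,  -2,   2]
  [  0,   0,  -2, 1/2]

Rank = 3 (number of non-zero pivot rows).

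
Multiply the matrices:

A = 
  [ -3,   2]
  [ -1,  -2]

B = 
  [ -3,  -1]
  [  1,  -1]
AB = 
  [ 11,   1]
  [  1,   3]

A is 2×2 and B is 2×2, so AB is 2×2. Each entry is (row of A)·(column of B):
AB[1,1] = (-3)(-3) + (2)(1) = 11
AB[1,2] = (-3)(-1) + (2)(-1) = 1
AB[2,1] = (-1)(-3) + (-2)(1) = 1
AB[2,2] = (-1)(-1) + (-2)(-1) = 3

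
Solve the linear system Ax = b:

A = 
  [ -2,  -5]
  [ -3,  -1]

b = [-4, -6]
x = [2, 0]

Row reduce the augmented matrix [A|b]:
R2 → R2 - (3/2)·R1
REF = 
  [  -2,   -5,   -4]
  [   0, 13/2,    0]

Back-substitution:
x₂ = 0 / (13/2) = 0
x₁ = (-4 - (-5)(0)) / (-2) = 2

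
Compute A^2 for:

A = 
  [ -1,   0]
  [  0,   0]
A² = A·A:
A²[1,1] = (-1)(-1) + (0)(0) = 1
A²[1,2] = (-1)(0) + (0)(0) = 0
A²[2,1] = (0)(-1) + (0)(0) = 0
A²[2,2] = (0)(0) + (0)(0) = 0
A² = 
  [  1,   0]
  [  0,   0]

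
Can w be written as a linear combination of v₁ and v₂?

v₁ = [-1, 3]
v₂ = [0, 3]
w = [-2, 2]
Yes

Form the augmented matrix and row-reduce:
[v₁|v₂|w] = 
  [ -1,   0,  -2]
  [  3,   3,   2]
R2 → R2 + (3)·R1
REF = 
  [ -1,   0,  -2]
  [  0,   3,  -4]

No row of the form [0 0 | nonzero], so the system is consistent. Back-substitution gives c₁ = 2, c₂ = -4/3: w = (2)·v₁ + (-4/3)·v₂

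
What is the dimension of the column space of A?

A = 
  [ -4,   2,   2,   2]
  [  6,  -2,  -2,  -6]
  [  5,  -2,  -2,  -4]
dim(Col(A)) = 2

Row reduce:
R2 → R2 + (3/2)·R1
R3 → R3 + (5/4)·R1
R3 → R3 - (1/2)·R2
REF = 
  [ -4,   2,   2,   2]
  [  0,   1,   1,  -3]
  [  0,   0,   0,   0]
Pivot columns: 1, 2 → 2 pivots.
dim(Col(A)) = number of pivot columns = 2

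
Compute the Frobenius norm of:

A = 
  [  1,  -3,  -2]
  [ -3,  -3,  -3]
||A||_F = 6.403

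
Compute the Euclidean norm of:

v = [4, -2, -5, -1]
6.782

||v||₂ = √((4)² + (-2)² + (-5)² + (-1)²) = √46 = 6.782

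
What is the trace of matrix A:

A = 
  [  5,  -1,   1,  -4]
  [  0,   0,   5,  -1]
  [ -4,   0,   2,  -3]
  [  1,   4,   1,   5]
12

tr(A) = 5 + 0 + 2 + 5 = 12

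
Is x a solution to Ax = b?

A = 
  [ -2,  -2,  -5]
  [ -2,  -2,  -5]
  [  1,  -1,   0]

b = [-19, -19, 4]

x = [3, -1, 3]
Yes

Ax = [-19, -19, 4] = b ✓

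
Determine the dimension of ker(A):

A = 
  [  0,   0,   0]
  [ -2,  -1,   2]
nullity(A) = 2

Row reduce:
Swap R1 ↔ R2
REF = 
  [ -2,  -1,   2]
  [  0,   0,   0]
Pivot columns: 1 → 1 pivot.
rank(A) = 1, so nullity(A) = 3 - 1 = 2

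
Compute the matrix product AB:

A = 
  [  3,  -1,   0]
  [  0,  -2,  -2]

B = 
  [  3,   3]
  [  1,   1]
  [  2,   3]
A is 2×3 and B is 3×2, so AB is 2×2. Each entry is (row of A)·(column of B):
AB[1,1] = (3)(3) + (-1)(1) + (0)(2) = 8
AB[1,2] = (3)(3) + (-1)(1) + (0)(3) = 8
AB[2,1] = (0)(3) + (-2)(1) + (-2)(2) = -6
AB[2,2] = (0)(3) + (-2)(1) + (-2)(3) = -8

AB = 
  [  8,   8]
  [ -6,  -8]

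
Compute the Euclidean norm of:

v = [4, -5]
6.403

||v||₂ = √((4)² + (-5)²) = √41 = 6.403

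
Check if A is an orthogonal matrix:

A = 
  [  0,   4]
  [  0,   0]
No

AᵀA = 
  [  0,   0]
  [  0,  16]
≠ I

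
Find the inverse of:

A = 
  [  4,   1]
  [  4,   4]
det(A) = (4)(4) - (1)(4) = 12
For a 2×2 matrix, A⁻¹ = (1/det(A)) · [[d, -b], [-c, a]]
    = (1/12) · [[4, -1], [-4, 4]]

A⁻¹ = 
  [  1/3, -1/12]
  [ -1/3,   1/3]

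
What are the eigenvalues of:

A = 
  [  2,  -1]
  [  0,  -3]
λ = 2, -3

tr(A) = -1, det(A) = -6
Characteristic polynomial: λ² - tr(A)λ + det(A) = λ² + λ - 6
λ² + λ - 6 = (λ + 3)(λ - 2)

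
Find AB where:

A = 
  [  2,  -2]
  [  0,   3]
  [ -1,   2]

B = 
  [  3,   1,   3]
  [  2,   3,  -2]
AB = 
  [  2,  -4,  10]
  [  6,   9,  -6]
  [  1,   5,  -7]

A is 3×2 and B is 2×3, so AB is 3×3. Each entry is (row of A)·(column of B):
AB[1,1] = (2)(3) + (-2)(2) = 2
AB[1,2] = (2)(1) + (-2)(3) = -4
AB[1,3] = (2)(3) + (-2)(-2) = 10
AB[2,1] = (0)(3) + (3)(2) = 6
AB[2,2] = (0)(1) + (3)(3) = 9
AB[2,3] = (0)(3) + (3)(-2) = -6
AB[3,1] = (-1)(3) + (2)(2) = 1
AB[3,2] = (-1)(1) + (2)(3) = 5
AB[3,3] = (-1)(3) + (2)(-2) = -7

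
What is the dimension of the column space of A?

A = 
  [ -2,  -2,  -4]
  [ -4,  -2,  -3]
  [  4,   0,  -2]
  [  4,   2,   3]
dim(Col(A)) = 2

Row reduce:
R2 → R2 - (2)·R1
R3 → R3 + (2)·R1
R4 → R4 + (2)·R1
R3 → R3 + (2)·R2
R4 → R4 + (1)·R2
REF = 
  [ -2,  -2,  -4]
  [  0,   2,   5]
  [  0,   0,   0]
  [  0,   0,   0]
Pivot columns: 1, 2 → 2 pivots.
dim(Col(A)) = number of pivot columns = 2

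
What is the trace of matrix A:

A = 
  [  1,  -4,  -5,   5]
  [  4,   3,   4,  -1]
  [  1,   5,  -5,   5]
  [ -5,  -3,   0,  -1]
-2

tr(A) = 1 + 3 + -5 + -1 = -2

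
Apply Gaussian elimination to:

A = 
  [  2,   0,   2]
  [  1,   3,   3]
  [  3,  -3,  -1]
Row operations:
R2 → R2 - (1/2)·R1
R3 → R3 - (3/2)·R1
R3 → R3 + (1)·R2

Resulting echelon form:
REF = 
  [  2,   0,   2]
  [  0,   3,   2]
  [  0,   0,  -2]

Rank = 3 (number of non-zero pivot rows).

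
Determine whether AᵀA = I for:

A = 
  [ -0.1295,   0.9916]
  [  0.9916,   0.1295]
Yes

AᵀA = 
  [  1,   0]
  [  0,   1]
≈ I (equal to I up to the 4-dp rounding of the entries)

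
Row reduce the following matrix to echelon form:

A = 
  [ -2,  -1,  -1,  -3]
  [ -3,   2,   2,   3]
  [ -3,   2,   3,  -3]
Row operations:
R2 → R2 - (3/2)·R1
R3 → R3 - (3/2)·R1
R3 → R3 - (1)·R2

Resulting echelon form:
REF = 
  [  -2,   -1,   -1,   -3]
  [   0,  7/2,  7/2, 15/2]
  [   0,    0,    1,   -6]

Rank = 3 (number of non-zero pivot rows).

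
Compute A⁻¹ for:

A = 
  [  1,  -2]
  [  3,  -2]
det(A) = (1)(-2) - (-2)(3) = 4
For a 2×2 matrix, A⁻¹ = (1/det(A)) · [[d, -b], [-c, a]]
    = (1/4) · [[-2, 2], [-3, 1]]

A⁻¹ = 
  [-1/2,  1/2]
  [-3/4,  1/4]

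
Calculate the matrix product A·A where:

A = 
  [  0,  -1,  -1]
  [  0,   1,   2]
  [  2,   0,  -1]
A² = A·A:
A²[1,1] = (0)(0) + (-1)(0) + (-1)(2) = -2
A²[1,2] = (0)(-1) + (-1)(1) + (-1)(0) = -1
A²[1,3] = (0)(-1) + (-1)(2) + (-1)(-1) = -1
A²[2,1] = (0)(0) + (1)(0) + (2)(2) = 4
A²[2,2] = (0)(-1) + (1)(1) + (2)(0) = 1
A²[2,3] = (0)(-1) + (1)(2) + (2)(-1) = 0
A²[3,1] = (2)(0) + (0)(0) + (-1)(2) = -2
A²[3,2] = (2)(-1) + (0)(1) + (-1)(0) = -2
A²[3,3] = (2)(-1) + (0)(2) + (-1)(-1) = -1
A² = 
  [ -2,  -1,  -1]
  [  4,   1,   0]
  [ -2,  -2,  -1]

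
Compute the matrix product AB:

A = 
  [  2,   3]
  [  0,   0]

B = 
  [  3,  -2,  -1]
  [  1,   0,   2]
AB = 
  [  9,  -4,   4]
  [  0,   0,   0]

A is 2×2 and B is 2×3, so AB is 2×3. Each entry is (row of A)·(column of B):
AB[1,1] = (2)(3) + (3)(1) = 9
AB[1,2] = (2)(-2) + (3)(0) = -4
AB[1,3] = (2)(-1) + (3)(2) = 4
AB[2,1] = (0)(3) + (0)(1) = 0
AB[2,2] = (0)(-2) + (0)(0) = 0
AB[2,3] = (0)(-1) + (0)(2) = 0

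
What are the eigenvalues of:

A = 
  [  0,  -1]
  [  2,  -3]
λ = -1, -2

tr(A) = -3, det(A) = 2
Characteristic polynomial: λ² - tr(A)λ + det(A) = λ² + 3λ + 2
λ² + 3λ + 2 = (λ + 2)(λ + 1)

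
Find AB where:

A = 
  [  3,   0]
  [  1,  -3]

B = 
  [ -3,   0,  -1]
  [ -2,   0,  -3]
A is 2×2 and B is 2×3, so AB is 2×3. Each entry is (row of A)·(column of B):
AB[1,1] = (3)(-3) + (0)(-2) = -9
AB[1,2] = (3)(0) + (0)(0) = 0
AB[1,3] = (3)(-1) + (0)(-3) = -3
AB[2,1] = (1)(-3) + (-3)(-2) = 3
AB[2,2] = (1)(0) + (-3)(0) = 0
AB[2,3] = (1)(-1) + (-3)(-3) = 8

AB = 
  [ -9,   0,  -3]
  [  3,   0,   8]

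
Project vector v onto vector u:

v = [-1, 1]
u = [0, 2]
v·u = (-1)(0) + (1)(2) = 2
u·u = (0)² + (2)² = 4
proj_u(v) = (v·u / u·u) × u = (2/4) × u = (1/2) × u

proj_u(v) = [0, 1]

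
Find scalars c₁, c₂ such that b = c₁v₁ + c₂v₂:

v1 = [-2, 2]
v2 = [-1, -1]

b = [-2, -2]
c1 = 0, c2 = 2

b = 0·v1 + 2·v2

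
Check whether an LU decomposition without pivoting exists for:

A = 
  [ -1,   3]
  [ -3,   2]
Yes.
A[1,1] = -1 ≠ 0, so Gaussian elimination proceeds without a row swap: multiplier ℓ₂₁ = (-3)/(-1) = 3, and U[2,2] = 2 - (3)(3) = -7.
L = 
  [  1,   0]
  [  3,   1]
U = 
  [ -1,   3]
  [  0,  -7]
Check row 2 of LU: [(3)(-1), (3)(3) + (-7)] = [-3, 2] = row 2 of A ✓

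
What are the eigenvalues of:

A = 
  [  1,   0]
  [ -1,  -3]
tr(A) = -2, det(A) = -3
Characteristic polynomial: λ² - tr(A)λ + det(A) = λ² + 2λ - 3
λ² + 2λ - 3 = (λ + 3)(λ - 1)

λ = 1, -3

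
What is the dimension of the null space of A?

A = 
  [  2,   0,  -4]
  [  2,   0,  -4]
nullity(A) = 2

Row reduce:
R2 → R2 - (1)·R1
REF = 
  [  2,   0,  -4]
  [  0,   0,   0]
Pivot columns: 1 → 1 pivot.
rank(A) = 1, so nullity(A) = 3 - 1 = 2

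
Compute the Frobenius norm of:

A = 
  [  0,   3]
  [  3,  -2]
||A||_F = 4.69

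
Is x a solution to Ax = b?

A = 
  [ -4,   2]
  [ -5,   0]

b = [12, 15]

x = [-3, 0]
Yes

Ax = [12, 15] = b ✓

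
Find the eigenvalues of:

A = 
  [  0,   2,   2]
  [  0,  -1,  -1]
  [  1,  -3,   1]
λ = 0, √6, -√6  (≈ 0, 2.449, -2.449)

Characteristic polynomial: det(λI - A) = λ³ - 6λ
The constant term is 0, so λ = 0 is a root: p(λ) = λ(λ² - 6)
λ² - 6 = 0  ⇒  λ = (0 ± √((0)² - 4·(-6)))/2 = (0 ± √(24))/2
  = √6,  -√6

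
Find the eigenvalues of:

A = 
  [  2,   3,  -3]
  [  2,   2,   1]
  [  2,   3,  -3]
Characteristic polynomial: det(λI - A) = λ³ - λ² - 11λ
The constant term is 0, so λ = 0 is a root: p(λ) = λ(λ² - λ - 11)
λ² - λ - 11 = 0  ⇒  λ = (1 ± √((-1)² - 4·(-11)))/2 = (1 ± √(45))/2
  = (1 + 3√5)/2,  (1 - 3√5)/2

λ = 0, (1 + 3√5)/2, (1 - 3√5)/2  (≈ 0, 3.854, -2.854)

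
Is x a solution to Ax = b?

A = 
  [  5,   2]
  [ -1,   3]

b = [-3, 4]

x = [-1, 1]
Yes

Ax = [-3, 4] = b ✓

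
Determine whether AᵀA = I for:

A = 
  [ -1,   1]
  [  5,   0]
No

AᵀA = 
  [ 26,  -1]
  [ -1,   1]
≠ I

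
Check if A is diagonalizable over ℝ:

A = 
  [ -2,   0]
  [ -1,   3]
Yes

tr(A) = 1, det(A) = -6
Characteristic polynomial: λ² - tr(A)λ + det(A) = λ² - λ - 6
λ² - λ - 6 = (λ + 2)(λ - 3)
Eigenvalues: 3, -2
λ=-2: alg. mult. = 1, geom. mult. = 2 - rank(A - (-2)I) = 2 - 1 = 1
λ=3: alg. mult. = 1, geom. mult. = 2 - rank(A - (3)I) = 2 - 1 = 1
Sum of geometric multiplicities equals n, so A has n independent eigenvectors.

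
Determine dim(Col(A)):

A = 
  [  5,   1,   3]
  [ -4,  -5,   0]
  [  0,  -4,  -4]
dim(Col(A)) = 3

Row reduce:
R2 → R2 + (4/5)·R1
R3 → R3 - (20/21)·R2
REF = 
  [    5,     1,     3]
  [    0, -21/5,  12/5]
  [    0,     0, -44/7]
Pivot columns: 1, 2, 3 → 3 pivots.
dim(Col(A)) = number of pivot columns = 3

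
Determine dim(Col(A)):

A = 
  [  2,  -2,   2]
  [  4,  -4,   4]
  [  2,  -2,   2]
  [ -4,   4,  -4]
dim(Col(A)) = 1

Row reduce:
R2 → R2 - (2)·R1
R3 → R3 - (1)·R1
R4 → R4 + (2)·R1
REF = 
  [  2,  -2,   2]
  [  0,   0,   0]
  [  0,   0,   0]
  [  0,   0,   0]
Pivot columns: 1 → 1 pivot.
dim(Col(A)) = number of pivot columns = 1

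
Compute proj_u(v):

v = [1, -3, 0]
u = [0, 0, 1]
proj_u(v) = [0, 0, 0]

v·u = (1)(0) + (-3)(0) + (0)(1) = 0
u·u = (0)² + (0)² + (1)² = 1
proj_u(v) = (v·u / u·u) × u = (0/1) × u = (0) × u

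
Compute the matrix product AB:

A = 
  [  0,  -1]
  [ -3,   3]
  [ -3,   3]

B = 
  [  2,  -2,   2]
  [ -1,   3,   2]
AB = 
  [  1,  -3,  -2]
  [ -9,  15,   0]
  [ -9,  15,   0]

A is 3×2 and B is 2×3, so AB is 3×3. Each entry is (row of A)·(column of B):
AB[1,1] = (0)(2) + (-1)(-1) = 1
AB[1,2] = (0)(-2) + (-1)(3) = -3
AB[1,3] = (0)(2) + (-1)(2) = -2
AB[2,1] = (-3)(2) + (3)(-1) = -9
AB[2,2] = (-3)(-2) + (3)(3) = 15
AB[2,3] = (-3)(2) + (3)(2) = 0
AB[3,1] = (-3)(2) + (3)(-1) = -9
AB[3,2] = (-3)(-2) + (3)(3) = 15
AB[3,3] = (-3)(2) + (3)(2) = 0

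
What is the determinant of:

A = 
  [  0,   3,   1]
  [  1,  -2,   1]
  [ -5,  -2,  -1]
-24

Cofactor expansion along row 1:
det(A) = (0)·((-2)(-1) - (1)(-2)) - (3)·((1)(-1) - (1)(-5)) + (1)·((1)(-2) - (-2)(-5))
  = (0)(4) - (3)(4) + (1)(-12)
  = -24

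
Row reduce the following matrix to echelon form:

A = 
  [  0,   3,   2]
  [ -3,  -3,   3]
Row operations:
Swap R1 ↔ R2

Resulting echelon form:
REF = 
  [ -3,  -3,   3]
  [  0,   3,   2]

Rank = 2 (number of non-zero pivot rows).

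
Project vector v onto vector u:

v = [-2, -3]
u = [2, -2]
v·u = (-2)(2) + (-3)(-2) = 2
u·u = (2)² + (-2)² = 8
proj_u(v) = (v·u / u·u) × u = (2/8) × u = (1/4) × u

proj_u(v) = [1/2, -1/2]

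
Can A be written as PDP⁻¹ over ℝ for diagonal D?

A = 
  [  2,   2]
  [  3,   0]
Yes

tr(A) = 2, det(A) = -6
Characteristic polynomial: λ² - tr(A)λ + det(A) = λ² - 2λ - 6
λ² - 2λ - 6 = 0  ⇒  λ = (2 ± √((-2)² - 4·(-6)))/2 = (2 ± √(28))/2
  = 1 + √7,  1 - √7
Eigenvalues: 1 + √7, 1 - √7  (≈ 3.646, -1.646)
The two irrational eigenvalues are distinct (simple), so each has alg. mult. = geom. mult. = 1.
Sum of geometric multiplicities equals n, so A has n independent eigenvectors.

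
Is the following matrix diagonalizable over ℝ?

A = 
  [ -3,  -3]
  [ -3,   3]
Yes

tr(A) = 0, det(A) = -18
Characteristic polynomial: λ² - tr(A)λ + det(A) = λ² - 18
λ² - 18 = 0  ⇒  λ = (0 ± √((0)² - 4·(-18)))/2 = (0 ± √(72))/2
  = 3√2,  -3√2
Eigenvalues: 3√2, -3√2  (≈ 4.243, -4.243)
The two irrational eigenvalues are distinct (simple), so each has alg. mult. = geom. mult. = 1.
Sum of geometric multiplicities equals n, so A has n independent eigenvectors.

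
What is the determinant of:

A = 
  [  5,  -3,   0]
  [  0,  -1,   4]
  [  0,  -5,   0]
100

Cofactor expansion along row 1:
det(A) = (5)·((-1)(0) - (4)(-5)) - (-3)·((0)(0) - (4)(0)) + (0)·((0)(-5) - (-1)(0))
  = (5)(20) - (-3)(0) + (0)(0)
  = 100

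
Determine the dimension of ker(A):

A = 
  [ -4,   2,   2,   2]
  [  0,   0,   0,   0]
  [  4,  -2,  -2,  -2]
nullity(A) = 3

Row reduce:
R3 → R3 + (1)·R1
REF = 
  [ -4,   2,   2,   2]
  [  0,   0,   0,   0]
  [  0,   0,   0,   0]
Pivot columns: 1 → 1 pivot.
rank(A) = 1, so nullity(A) = 4 - 1 = 3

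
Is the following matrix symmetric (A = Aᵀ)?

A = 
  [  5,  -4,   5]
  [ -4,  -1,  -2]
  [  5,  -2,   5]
Yes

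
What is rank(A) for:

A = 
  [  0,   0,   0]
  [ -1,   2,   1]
Row reduce:
Swap R1 ↔ R2
REF = 
  [ -1,   2,   1]
  [  0,   0,   0]
Pivot columns: 1 → 1 pivot.

rank(A) = 1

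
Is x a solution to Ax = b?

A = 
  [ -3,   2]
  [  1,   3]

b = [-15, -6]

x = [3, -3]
Yes

Ax = [-15, -6] = b ✓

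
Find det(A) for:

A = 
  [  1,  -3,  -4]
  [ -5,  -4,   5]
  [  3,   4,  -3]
Cofactor expansion along row 1:
det(A) = (1)·((-4)(-3) - (5)(4)) - (-3)·((-5)(-3) - (5)(3)) + (-4)·((-5)(4) - (-4)(3))
  = (1)(-8) - (-3)(0) + (-4)(-8)
  = 24

det(A) = 24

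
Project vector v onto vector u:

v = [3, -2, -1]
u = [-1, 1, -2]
v·u = (3)(-1) + (-2)(1) + (-1)(-2) = -3
u·u = (-1)² + (1)² + (-2)² = 6
proj_u(v) = (v·u / u·u) × u = (-3/6) × u = (-1/2) × u

proj_u(v) = [1/2, -1/2, 1]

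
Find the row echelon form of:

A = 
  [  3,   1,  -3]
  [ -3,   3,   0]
Row operations:
R2 → R2 + (1)·R1

Resulting echelon form:
REF = 
  [  3,   1,  -3]
  [  0,   4,  -3]

Rank = 2 (number of non-zero pivot rows).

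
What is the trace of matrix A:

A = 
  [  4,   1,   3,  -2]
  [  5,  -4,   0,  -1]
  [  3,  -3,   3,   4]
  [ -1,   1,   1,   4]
7

tr(A) = 4 + -4 + 3 + 4 = 7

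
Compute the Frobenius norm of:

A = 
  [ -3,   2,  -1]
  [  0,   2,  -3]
||A||_F = 5.196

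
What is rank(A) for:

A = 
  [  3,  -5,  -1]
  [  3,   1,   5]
rank(A) = 2

Row reduce:
R2 → R2 - (1)·R1
REF = 
  [  3,  -5,  -1]
  [  0,   6,   6]
Pivot columns: 1, 2 → 2 pivots.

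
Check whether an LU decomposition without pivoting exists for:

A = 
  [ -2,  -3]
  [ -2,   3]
Yes.
A[1,1] = -2 ≠ 0, so Gaussian elimination proceeds without a row swap: multiplier ℓ₂₁ = (-2)/(-2) = 1, and U[2,2] = 3 - (1)(-3) = 6.
L = 
  [  1,   0]
  [  1,   1]
U = 
  [ -2,  -3]
  [  0,   6]
Check row 2 of LU: [(1)(-2), (1)(-3) + 6] = [-2, 3] = row 2 of A ✓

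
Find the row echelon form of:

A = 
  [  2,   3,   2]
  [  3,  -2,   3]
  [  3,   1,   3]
Row operations:
R2 → R2 - (3/2)·R1
R3 → R3 - (3/2)·R1
R3 → R3 - (7/13)·R2

Resulting echelon form:
REF = 
  [    2,     3,     2]
  [    0, -13/2,     0]
  [    0,     0,     0]

Rank = 2 (number of non-zero pivot rows).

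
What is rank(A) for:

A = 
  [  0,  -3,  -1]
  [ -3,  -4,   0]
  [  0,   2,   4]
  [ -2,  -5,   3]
Row reduce:
Swap R1 ↔ R2
R4 → R4 - (2/3)·R1
R3 → R3 + (2/3)·R2
R4 → R4 - (7/9)·R2
R4 → R4 - (17/15)·R3
REF = 
  [  -3,   -4,    0]
  [   0,   -3,   -1]
  [   0,    0, 10/3]
  [   0,    0,    0]
Pivot columns: 1, 2, 3 → 3 pivots.

rank(A) = 3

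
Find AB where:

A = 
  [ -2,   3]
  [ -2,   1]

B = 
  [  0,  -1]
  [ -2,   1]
A is 2×2 and B is 2×2, so AB is 2×2. Each entry is (row of A)·(column of B):
AB[1,1] = (-2)(0) + (3)(-2) = -6
AB[1,2] = (-2)(-1) + (3)(1) = 5
AB[2,1] = (-2)(0) + (1)(-2) = -2
AB[2,2] = (-2)(-1) + (1)(1) = 3

AB = 
  [ -6,   5]
  [ -2,   3]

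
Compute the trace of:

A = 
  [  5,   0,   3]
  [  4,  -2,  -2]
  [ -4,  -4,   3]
6

tr(A) = 5 + -2 + 3 = 6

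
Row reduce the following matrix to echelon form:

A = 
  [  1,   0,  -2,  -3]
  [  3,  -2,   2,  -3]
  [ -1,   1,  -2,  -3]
Row operations:
R2 → R2 - (3)·R1
R3 → R3 + (1)·R1
R3 → R3 + (1/2)·R2

Resulting echelon form:
REF = 
  [  1,   0,  -2,  -3]
  [  0,  -2,   8,   6]
  [  0,   0,   0,  -3]

Rank = 3 (number of non-zero pivot rows).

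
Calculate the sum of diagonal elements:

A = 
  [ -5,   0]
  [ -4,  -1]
-6

tr(A) = -5 + -1 = -6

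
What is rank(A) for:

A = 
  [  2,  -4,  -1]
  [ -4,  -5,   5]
Row reduce:
R2 → R2 + (2)·R1
REF = 
  [  2,  -4,  -1]
  [  0, -13,   3]
Pivot columns: 1, 2 → 2 pivots.

rank(A) = 2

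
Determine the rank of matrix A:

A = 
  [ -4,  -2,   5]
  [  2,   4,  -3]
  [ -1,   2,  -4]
Row reduce:
R2 → R2 + (1/2)·R1
R3 → R3 - (1/4)·R1
R3 → R3 - (5/6)·R2
REF = 
  [   -4,    -2,     5]
  [    0,     3,  -1/2]
  [    0,     0, -29/6]
Pivot columns: 1, 2, 3 → 3 pivots.

rank(A) = 3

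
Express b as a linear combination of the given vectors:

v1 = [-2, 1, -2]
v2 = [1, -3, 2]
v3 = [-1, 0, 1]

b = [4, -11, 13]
c1 = -2, c2 = 3, c3 = 3

b = -2·v1 + 3·v2 + 3·v3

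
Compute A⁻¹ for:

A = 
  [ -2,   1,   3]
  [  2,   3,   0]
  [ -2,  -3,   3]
det(A) = (-2)·((3)(3) - (0)(-3)) - (1)·((2)(3) - (0)(-2)) + (3)·((2)(-3) - (3)(-2))
  = (-2)(9) - (1)(6) + (3)(0)
  = -24
det(A) = -24 ≠ 0, so A is invertible.

Cofactors Cᵢⱼ = (-1)ⁱ⁺ʲ·Mᵢⱼ:
C = 
  [  9,  -6,   0]
  [-12,   0,  -8]
  [ -9,   6,  -8]

adj(A) = Cᵀ:
adj(A) = 
  [  9, -12,  -9]
  [ -6,   0,   6]
  [  0,  -8,  -8]

A⁻¹ = (-1/24) · adj(A):
A⁻¹ = 
  [-3/8,  1/2,  3/8]
  [ 1/4,    0, -1/4]
  [   0,  1/3,  1/3]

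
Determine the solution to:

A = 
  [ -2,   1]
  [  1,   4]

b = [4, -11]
x = [-3, -2]

Row reduce the augmented matrix [A|b]:
R2 → R2 + (1/2)·R1
REF = 
  [ -2,   1,   4]
  [  0, 9/2,  -9]

Back-substitution:
x₂ = (-9) / (9/2) = -2
x₁ = (4 - (1)(-2)) / (-2) = -3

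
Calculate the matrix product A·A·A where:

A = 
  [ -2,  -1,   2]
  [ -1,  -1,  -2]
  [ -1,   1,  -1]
A^3 = 
  [ -7, -12,   0]
  [-12,  -3,   8]
  [  0,  -4,   9]

A² = A·A:
A²[1,1] = (-2)(-2) + (-1)(-1) + (2)(-1) = 3
A²[1,2] = (-2)(-1) + (-1)(-1) + (2)(1) = 5
A²[1,3] = (-2)(2) + (-1)(-2) + (2)(-1) = -4
A²[2,1] = (-1)(-2) + (-1)(-1) + (-2)(-1) = 5
A²[2,2] = (-1)(-1) + (-1)(-1) + (-2)(1) = 0
A²[2,3] = (-1)(2) + (-1)(-2) + (-2)(-1) = 2
A²[3,1] = (-1)(-2) + (1)(-1) + (-1)(-1) = 2
A²[3,2] = (-1)(-1) + (1)(-1) + (-1)(1) = -1
A²[3,3] = (-1)(2) + (1)(-2) + (-1)(-1) = -3
A² = 
  [  3,   5,  -4]
  [  5,   0,   2]
  [  2,  -1,  -3]

A^3 = A^2·A:
A^3[1,1] = (3)(-2) + (5)(-1) + (-4)(-1) = -7
A^3[1,2] = (3)(-1) + (5)(-1) + (-4)(1) = -12
A^3[1,3] = (3)(2) + (5)(-2) + (-4)(-1) = 0
A^3[2,1] = (5)(-2) + (0)(-1) + (2)(-1) = -12
A^3[2,2] = (5)(-1) + (0)(-1) + (2)(1) = -3
A^3[2,3] = (5)(2) + (0)(-2) + (2)(-1) = 8
A^3[3,1] = (2)(-2) + (-1)(-1) + (-3)(-1) = 0
A^3[3,2] = (2)(-1) + (-1)(-1) + (-3)(1) = -4
A^3[3,3] = (2)(2) + (-1)(-2) + (-3)(-1) = 9
A^3 = 
  [ -7, -12,   0]
  [-12,  -3,   8]
  [  0,  -4,   9]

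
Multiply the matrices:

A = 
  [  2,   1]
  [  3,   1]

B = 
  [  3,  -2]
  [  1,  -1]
AB = 
  [  7,  -5]
  [ 10,  -7]

A is 2×2 and B is 2×2, so AB is 2×2. Each entry is (row of A)·(column of B):
AB[1,1] = (2)(3) + (1)(1) = 7
AB[1,2] = (2)(-2) + (1)(-1) = -5
AB[2,1] = (3)(3) + (1)(1) = 10
AB[2,2] = (3)(-2) + (1)(-1) = -7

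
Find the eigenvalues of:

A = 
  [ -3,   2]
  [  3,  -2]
λ = 0, -5

tr(A) = -5, det(A) = 0
Characteristic polynomial: λ² - tr(A)λ + det(A) = λ² + 5λ
λ² + 5λ = λ(λ + 5)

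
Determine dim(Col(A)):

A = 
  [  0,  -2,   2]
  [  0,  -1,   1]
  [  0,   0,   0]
dim(Col(A)) = 1

Row reduce:
R2 → R2 - (1/2)·R1
REF = 
  [  0,  -2,   2]
  [  0,   0,   0]
  [  0,   0,   0]
Pivot columns: 2 → 1 pivot.
dim(Col(A)) = number of pivot columns = 1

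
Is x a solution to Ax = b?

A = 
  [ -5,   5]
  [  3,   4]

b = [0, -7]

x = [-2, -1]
No

Ax = [5, -10] ≠ b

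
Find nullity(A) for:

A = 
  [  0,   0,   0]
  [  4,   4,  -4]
nullity(A) = 2

Row reduce:
Swap R1 ↔ R2
REF = 
  [  4,   4,  -4]
  [  0,   0,   0]
Pivot columns: 1 → 1 pivot.
rank(A) = 1, so nullity(A) = 3 - 1 = 2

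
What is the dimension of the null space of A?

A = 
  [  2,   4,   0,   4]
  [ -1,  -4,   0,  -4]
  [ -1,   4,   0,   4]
nullity(A) = 2

Row reduce:
R2 → R2 + (1/2)·R1
R3 → R3 + (1/2)·R1
R3 → R3 + (3)·R2
REF = 
  [  2,   4,   0,   4]
  [  0,  -2,   0,  -2]
  [  0,   0,   0,   0]
Pivot columns: 1, 2 → 2 pivots.
rank(A) = 2, so nullity(A) = 4 - 2 = 2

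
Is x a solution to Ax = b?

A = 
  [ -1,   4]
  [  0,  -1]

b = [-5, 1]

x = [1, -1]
Yes

Ax = [-5, 1] = b ✓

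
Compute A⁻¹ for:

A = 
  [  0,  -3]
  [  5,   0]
det(A) = (0)(0) - (-3)(5) = 15
For a 2×2 matrix, A⁻¹ = (1/det(A)) · [[d, -b], [-c, a]]
    = (1/15) · [[0, 3], [-5, 0]]

A⁻¹ = 
  [   0,  1/5]
  [-1/3,    0]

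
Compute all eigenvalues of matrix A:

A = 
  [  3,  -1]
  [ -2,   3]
tr(A) = 6, det(A) = 7
Characteristic polynomial: λ² - tr(A)λ + det(A) = λ² - 6λ + 7
λ² - 6λ + 7 = 0  ⇒  λ = (6 ± √((-6)² - 4·(7)))/2 = (6 ± √(8))/2
  = 3 + √2,  3 - √2

λ = 3 + √2, 3 - √2  (≈ 4.414, 1.586)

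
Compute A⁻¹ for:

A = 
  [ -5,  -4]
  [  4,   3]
det(A) = (-5)(3) - (-4)(4) = 1
For a 2×2 matrix, A⁻¹ = (1/det(A)) · [[d, -b], [-c, a]]
    = (1) · [[3, 4], [-4, -5]]

A⁻¹ = 
  [  3,   4]
  [ -4,  -5]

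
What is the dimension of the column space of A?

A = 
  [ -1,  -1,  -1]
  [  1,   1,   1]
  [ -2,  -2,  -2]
Row reduce:
R2 → R2 + (1)·R1
R3 → R3 - (2)·R1
REF = 
  [ -1,  -1,  -1]
  [  0,   0,   0]
  [  0,   0,   0]
Pivot columns: 1 → 1 pivot.
dim(Col(A)) = number of pivot columns = 1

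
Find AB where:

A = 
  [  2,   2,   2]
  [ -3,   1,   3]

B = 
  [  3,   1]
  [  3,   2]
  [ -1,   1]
A is 2×3 and B is 3×2, so AB is 2×2. Each entry is (row of A)·(column of B):
AB[1,1] = (2)(3) + (2)(3) + (2)(-1) = 10
AB[1,2] = (2)(1) + (2)(2) + (2)(1) = 8
AB[2,1] = (-3)(3) + (1)(3) + (3)(-1) = -9
AB[2,2] = (-3)(1) + (1)(2) + (3)(1) = 2

AB = 
  [ 10,   8]
  [ -9,   2]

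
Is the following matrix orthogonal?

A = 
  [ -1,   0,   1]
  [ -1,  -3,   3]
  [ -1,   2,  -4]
No

AᵀA = 
  [  3,   1,   0]
  [  1,  13, -17]
  [  0, -17,  26]
≠ I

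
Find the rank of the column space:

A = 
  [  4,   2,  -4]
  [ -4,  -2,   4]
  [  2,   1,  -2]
Row reduce:
R2 → R2 + (1)·R1
R3 → R3 - (1/2)·R1
REF = 
  [  4,   2,  -4]
  [  0,   0,   0]
  [  0,   0,   0]
Pivot columns: 1 → 1 pivot.
dim(Col(A)) = number of pivot columns = 1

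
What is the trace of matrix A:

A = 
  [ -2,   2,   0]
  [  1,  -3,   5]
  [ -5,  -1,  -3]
-8

tr(A) = -2 + -3 + -3 = -8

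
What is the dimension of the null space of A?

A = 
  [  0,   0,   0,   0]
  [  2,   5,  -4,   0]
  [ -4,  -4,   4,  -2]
nullity(A) = 2

Row reduce:
Swap R1 ↔ R2
R3 → R3 + (2)·R1
Swap R2 ↔ R3
REF = 
  [  2,   5,  -4,   0]
  [  0,   6,  -4,  -2]
  [  0,   0,   0,   0]
Pivot columns: 1, 2 → 2 pivots.
rank(A) = 2, so nullity(A) = 4 - 2 = 2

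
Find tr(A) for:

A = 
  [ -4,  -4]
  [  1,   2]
-2

tr(A) = -4 + 2 = -2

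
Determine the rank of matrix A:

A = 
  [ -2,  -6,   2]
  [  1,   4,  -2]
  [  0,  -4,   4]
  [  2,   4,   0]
Row reduce:
R2 → R2 + (1/2)·R1
R4 → R4 + (1)·R1
R3 → R3 + (4)·R2
R4 → R4 + (2)·R2
REF = 
  [ -2,  -6,   2]
  [  0,   1,  -1]
  [  0,   0,   0]
  [  0,   0,   0]
Pivot columns: 1, 2 → 2 pivots.

rank(A) = 2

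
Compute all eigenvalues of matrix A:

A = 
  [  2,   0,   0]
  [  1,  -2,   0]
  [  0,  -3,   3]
Characteristic polynomial: det(λI - A) = λ³ - 3λ² - 4λ + 12
Testing integer divisors of the constant term: p(-2) = 0, so (λ + 2) is a factor:
p(λ) = (λ + 2)(λ² - 5λ + 6)
λ² - 5λ + 6 = (λ - 2)(λ - 3)

λ = -2, 3, 2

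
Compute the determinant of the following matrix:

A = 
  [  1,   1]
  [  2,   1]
For a 2×2 matrix, det = ad - bc = (1)(1) - (1)(2) = -1

det(A) = -1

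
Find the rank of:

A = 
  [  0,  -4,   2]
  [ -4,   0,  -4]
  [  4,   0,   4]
rank(A) = 2

Row reduce:
Swap R1 ↔ R2
R3 → R3 + (1)·R1
REF = 
  [ -4,   0,  -4]
  [  0,  -4,   2]
  [  0,   0,   0]
Pivot columns: 1, 2 → 2 pivots.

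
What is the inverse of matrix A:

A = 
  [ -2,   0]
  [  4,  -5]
det(A) = (-2)(-5) - (0)(4) = 10
For a 2×2 matrix, A⁻¹ = (1/det(A)) · [[d, -b], [-c, a]]
    = (1/10) · [[-5, 0], [-4, -2]]

A⁻¹ = 
  [-1/2,    0]
  [-2/5, -1/5]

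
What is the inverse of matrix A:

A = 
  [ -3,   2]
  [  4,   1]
det(A) = (-3)(1) - (2)(4) = -11
For a 2×2 matrix, A⁻¹ = (1/det(A)) · [[d, -b], [-c, a]]
    = (-1/11) · [[1, -2], [-4, -3]]

A⁻¹ = 
  [-1/11,  2/11]
  [ 4/11,  3/11]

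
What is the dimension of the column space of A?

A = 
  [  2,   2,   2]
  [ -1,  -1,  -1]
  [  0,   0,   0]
dim(Col(A)) = 1

Row reduce:
R2 → R2 + (1/2)·R1
REF = 
  [  2,   2,   2]
  [  0,   0,   0]
  [  0,   0,   0]
Pivot columns: 1 → 1 pivot.
dim(Col(A)) = number of pivot columns = 1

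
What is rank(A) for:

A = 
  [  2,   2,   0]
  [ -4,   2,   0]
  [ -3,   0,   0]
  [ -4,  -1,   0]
Row reduce:
R2 → R2 + (2)·R1
R3 → R3 + (3/2)·R1
R4 → R4 + (2)·R1
R3 → R3 - (1/2)·R2
R4 → R4 - (1/2)·R2
REF = 
  [  2,   2,   0]
  [  0,   6,   0]
  [  0,   0,   0]
  [  0,   0,   0]
Pivot columns: 1, 2 → 2 pivots.

rank(A) = 2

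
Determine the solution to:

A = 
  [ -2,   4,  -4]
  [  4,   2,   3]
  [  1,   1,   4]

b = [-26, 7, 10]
x = [1, -3, 3]

Row reduce the augmented matrix [A|b]:
R2 → R2 + (2)·R1
R3 → R3 + (1/2)·R1
R3 → R3 - (3/10)·R2
REF = 
  [  -2,    4,   -4,  -26]
  [   0,   10,   -5,  -45]
  [   0,    0,  7/2, 21/2]

Back-substitution:
x₃ = (21/2) / (7/2) = 3
x₂ = (-45 - (-5)(3)) / 10 = -3
x₁ = (-26 - (4)(-3) - (-4)(3)) / (-2) = 1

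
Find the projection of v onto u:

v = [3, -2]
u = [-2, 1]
v·u = (3)(-2) + (-2)(1) = -8
u·u = (-2)² + (1)² = 5
proj_u(v) = (v·u / u·u) × u = (-8/5) × u

proj_u(v) = [16/5, -8/5]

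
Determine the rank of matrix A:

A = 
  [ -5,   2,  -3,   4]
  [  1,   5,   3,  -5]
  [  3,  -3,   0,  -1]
Row reduce:
R2 → R2 + (1/5)·R1
R3 → R3 + (3/5)·R1
R3 → R3 + (1/3)·R2
REF = 
  [   -5,     2,    -3,     4]
  [    0,  27/5,  12/5, -21/5]
  [    0,     0,    -1,     0]
Pivot columns: 1, 2, 3 → 3 pivots.

rank(A) = 3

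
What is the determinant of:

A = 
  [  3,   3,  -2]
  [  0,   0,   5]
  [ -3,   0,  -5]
-45

Cofactor expansion along row 1:
det(A) = (3)·((0)(-5) - (5)(0)) - (3)·((0)(-5) - (5)(-3)) + (-2)·((0)(0) - (0)(-3))
  = (3)(0) - (3)(15) + (-2)(0)
  = -45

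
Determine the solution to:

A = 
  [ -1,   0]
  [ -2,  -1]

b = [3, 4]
Row reduce the augmented matrix [A|b]:
R2 → R2 - (2)·R1
REF = 
  [ -1,   0,   3]
  [  0,  -1,  -2]

Back-substitution:
x₂ = (-2) / (-1) = 2
x₁ = (3 - (0)(2)) / (-1) = -3

x = [-3, 2]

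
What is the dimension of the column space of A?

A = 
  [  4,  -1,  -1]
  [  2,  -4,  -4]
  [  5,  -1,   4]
Row reduce:
R2 → R2 - (1/2)·R1
R3 → R3 - (5/4)·R1
R3 → R3 + (1/14)·R2
REF = 
  [   4,   -1,   -1]
  [   0, -7/2, -7/2]
  [   0,    0,    5]
Pivot columns: 1, 2, 3 → 3 pivots.
dim(Col(A)) = number of pivot columns = 3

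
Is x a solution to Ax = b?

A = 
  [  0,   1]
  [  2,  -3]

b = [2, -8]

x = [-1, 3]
No

Ax = [3, -11] ≠ b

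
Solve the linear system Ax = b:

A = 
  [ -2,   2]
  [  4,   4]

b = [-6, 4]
Row reduce the augmented matrix [A|b]:
R2 → R2 + (2)·R1
REF = 
  [ -2,   2,  -6]
  [  0,   8,  -8]

Back-substitution:
x₂ = (-8) / 8 = -1
x₁ = (-6 - (2)(-1)) / (-2) = 2

x = [2, -1]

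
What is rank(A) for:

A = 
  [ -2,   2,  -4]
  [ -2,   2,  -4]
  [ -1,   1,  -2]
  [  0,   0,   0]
Row reduce:
R2 → R2 - (1)·R1
R3 → R3 - (1/2)·R1
REF = 
  [ -2,   2,  -4]
  [  0,   0,   0]
  [  0,   0,   0]
  [  0,   0,   0]
Pivot columns: 1 → 1 pivot.

rank(A) = 1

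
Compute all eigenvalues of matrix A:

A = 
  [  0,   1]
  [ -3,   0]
λ = i√3, -i√3  (≈ 0 + 1.732i, 0 - 1.732i)

tr(A) = 0, det(A) = 3
Characteristic polynomial: λ² - tr(A)λ + det(A) = λ² + 3
λ² + 3 = 0  ⇒  λ = (0 ± √((0)² - 4·(3)))/2 = (0 ± √(-12))/2
  = i√3,  -i√3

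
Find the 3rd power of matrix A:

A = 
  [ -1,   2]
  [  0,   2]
A² = A·A:
A²[1,1] = (-1)(-1) + (2)(0) = 1
A²[1,2] = (-1)(2) + (2)(2) = 2
A²[2,1] = (0)(-1) + (2)(0) = 0
A²[2,2] = (0)(2) + (2)(2) = 4
A² = 
  [  1,   2]
  [  0,   4]

A^3 = A^2·A:
A^3[1,1] = (1)(-1) + (2)(0) = -1
A^3[1,2] = (1)(2) + (2)(2) = 6
A^3[2,1] = (0)(-1) + (4)(0) = 0
A^3[2,2] = (0)(2) + (4)(2) = 8
A^3 = 
  [ -1,   6]
  [  0,   8]

Therefore
A^3 = 
  [ -1,   6]
  [  0,   8]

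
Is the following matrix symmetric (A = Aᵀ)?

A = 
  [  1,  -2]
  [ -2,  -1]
Yes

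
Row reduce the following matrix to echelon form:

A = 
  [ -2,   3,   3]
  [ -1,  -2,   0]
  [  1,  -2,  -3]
Row operations:
R2 → R2 - (1/2)·R1
R3 → R3 + (1/2)·R1
R3 → R3 - (1/7)·R2

Resulting echelon form:
REF = 
  [  -2,    3,    3]
  [   0, -7/2, -3/2]
  [   0,    0, -9/7]

Rank = 3 (number of non-zero pivot rows).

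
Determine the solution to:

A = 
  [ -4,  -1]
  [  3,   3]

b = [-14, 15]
Row reduce the augmented matrix [A|b]:
R2 → R2 + (3/4)·R1
REF = 
  [ -4,  -1, -14]
  [  0, 9/4, 9/2]

Back-substitution:
x₂ = (9/2) / (9/4) = 2
x₁ = (-14 - (-1)(2)) / (-4) = 3

x = [3, 2]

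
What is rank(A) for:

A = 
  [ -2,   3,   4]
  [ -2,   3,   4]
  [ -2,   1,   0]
rank(A) = 2

Row reduce:
R2 → R2 - (1)·R1
R3 → R3 - (1)·R1
Swap R2 ↔ R3
REF = 
  [ -2,   3,   4]
  [  0,  -2,  -4]
  [  0,   0,   0]
Pivot columns: 1, 2 → 2 pivots.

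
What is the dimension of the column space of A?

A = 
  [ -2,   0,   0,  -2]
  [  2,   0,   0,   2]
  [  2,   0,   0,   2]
Row reduce:
R2 → R2 + (1)·R1
R3 → R3 + (1)·R1
REF = 
  [ -2,   0,   0,  -2]
  [  0,   0,   0,   0]
  [  0,   0,   0,   0]
Pivot columns: 1 → 1 pivot.
dim(Col(A)) = number of pivot columns = 1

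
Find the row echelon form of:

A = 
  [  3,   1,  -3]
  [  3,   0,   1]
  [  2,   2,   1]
Row operations:
R2 → R2 - (1)·R1
R3 → R3 - (2/3)·R1
R3 → R3 + (4/3)·R2

Resulting echelon form:
REF = 
  [   3,    1,   -3]
  [   0,   -1,    4]
  [   0,    0, 25/3]

Rank = 3 (number of non-zero pivot rows).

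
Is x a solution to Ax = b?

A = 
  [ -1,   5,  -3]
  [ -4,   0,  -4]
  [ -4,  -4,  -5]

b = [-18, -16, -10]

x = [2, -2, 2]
Yes

Ax = [-18, -16, -10] = b ✓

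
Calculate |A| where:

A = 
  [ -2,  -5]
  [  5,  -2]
29

For a 2×2 matrix, det = ad - bc = (-2)(-2) - (-5)(5) = 29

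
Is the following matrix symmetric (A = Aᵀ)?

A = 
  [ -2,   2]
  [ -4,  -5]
No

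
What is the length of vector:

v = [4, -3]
5

||v||₂ = √((4)² + (-3)²) = √25 = 5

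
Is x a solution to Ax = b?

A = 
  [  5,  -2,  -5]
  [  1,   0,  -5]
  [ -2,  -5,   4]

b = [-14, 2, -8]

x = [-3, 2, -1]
Yes

Ax = [-14, 2, -8] = b ✓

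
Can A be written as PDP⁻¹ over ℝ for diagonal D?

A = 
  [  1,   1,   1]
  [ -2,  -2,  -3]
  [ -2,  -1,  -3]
Yes

Characteristic polynomial: det(λI - A) = λ³ + 4λ² + 2λ - 1
Testing integer divisors of the constant term: p(-1) = 0, so (λ + 1) is a factor:
p(λ) = (λ + 1)(λ² + 3λ - 1)
λ² + 3λ - 1 = 0  ⇒  λ = (-3 ± √((3)² - 4·(-1)))/2 = (-3 ± √(13))/2
  = (-3 + √13)/2,  (-3 - √13)/2
Eigenvalues: -1, (-3 + √13)/2, (-3 - √13)/2  (≈ -1, 0.3028, -3.303)
The two irrational eigenvalues are distinct (simple), so each has alg. mult. = geom. mult. = 1.
λ=-1: alg. mult. = 1, geom. mult. = 3 - rank(A - (-1)I) = 3 - 2 = 1
Sum of geometric multiplicities equals n, so A has n independent eigenvectors.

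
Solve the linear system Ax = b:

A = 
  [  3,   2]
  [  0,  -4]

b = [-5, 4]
Row reduce the augmented matrix [A|b]:
(already in echelon form)
REF = 
  [  3,   2,  -5]
  [  0,  -4,   4]

Back-substitution:
x₂ = 4 / (-4) = -1
x₁ = (-5 - (2)(-1)) / 3 = -1

x = [-1, -1]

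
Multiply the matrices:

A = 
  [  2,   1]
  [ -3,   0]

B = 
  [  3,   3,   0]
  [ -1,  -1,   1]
AB = 
  [  5,   5,   1]
  [ -9,  -9,   0]

A is 2×2 and B is 2×3, so AB is 2×3. Each entry is (row of A)·(column of B):
AB[1,1] = (2)(3) + (1)(-1) = 5
AB[1,2] = (2)(3) + (1)(-1) = 5
AB[1,3] = (2)(0) + (1)(1) = 1
AB[2,1] = (-3)(3) + (0)(-1) = -9
AB[2,2] = (-3)(3) + (0)(-1) = -9
AB[2,3] = (-3)(0) + (0)(1) = 0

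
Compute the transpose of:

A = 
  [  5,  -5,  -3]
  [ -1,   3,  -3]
Aᵀ = 
  [  5,  -1]
  [ -5,   3]
  [ -3,  -3]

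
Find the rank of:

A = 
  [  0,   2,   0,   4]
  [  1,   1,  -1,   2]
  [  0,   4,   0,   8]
rank(A) = 2

Row reduce:
Swap R1 ↔ R2
R3 → R3 - (2)·R2
REF = 
  [  1,   1,  -1,   2]
  [  0,   2,   0,   4]
  [  0,   0,   0,   0]
Pivot columns: 1, 2 → 2 pivots.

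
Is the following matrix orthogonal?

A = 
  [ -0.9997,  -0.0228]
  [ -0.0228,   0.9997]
Yes

AᵀA = 
  [  0.9999,   0]
  [  0,   0.9999]
≈ I (equal to I up to the 4-dp rounding of the entries)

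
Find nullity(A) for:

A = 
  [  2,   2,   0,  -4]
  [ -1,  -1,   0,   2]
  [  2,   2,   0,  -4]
nullity(A) = 3

Row reduce:
R2 → R2 + (1/2)·R1
R3 → R3 - (1)·R1
REF = 
  [  2,   2,   0,  -4]
  [  0,   0,   0,   0]
  [  0,   0,   0,   0]
Pivot columns: 1 → 1 pivot.
rank(A) = 1, so nullity(A) = 4 - 1 = 3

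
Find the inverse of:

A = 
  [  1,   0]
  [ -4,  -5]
det(A) = (1)(-5) - (0)(-4) = -5
For a 2×2 matrix, A⁻¹ = (1/det(A)) · [[d, -b], [-c, a]]
    = (-1/5) · [[-5, 0], [4, 1]]

A⁻¹ = 
  [   1,    0]
  [-4/5, -1/5]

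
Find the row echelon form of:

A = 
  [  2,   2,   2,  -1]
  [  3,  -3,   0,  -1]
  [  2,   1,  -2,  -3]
Row operations:
R2 → R2 - (3/2)·R1
R3 → R3 - (1)·R1
R3 → R3 - (1/6)·R2

Resulting echelon form:
REF = 
  [     2,      2,      2,     -1]
  [     0,     -6,     -3,    1/2]
  [     0,      0,   -7/2, -25/12]

Rank = 3 (number of non-zero pivot rows).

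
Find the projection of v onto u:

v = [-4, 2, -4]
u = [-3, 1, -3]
proj_u(v) = [-78/19, 26/19, -78/19]

v·u = (-4)(-3) + (2)(1) + (-4)(-3) = 26
u·u = (-3)² + (1)² + (-3)² = 19
proj_u(v) = (v·u / u·u) × u = (26/19) × u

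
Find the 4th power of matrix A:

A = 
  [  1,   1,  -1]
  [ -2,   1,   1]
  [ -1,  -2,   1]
A² = A·A:
A²[1,1] = (1)(1) + (1)(-2) + (-1)(-1) = 0
A²[1,2] = (1)(1) + (1)(1) + (-1)(-2) = 4
A²[1,3] = (1)(-1) + (1)(1) + (-1)(1) = -1
A²[2,1] = (-2)(1) + (1)(-2) + (1)(-1) = -5
A²[2,2] = (-2)(1) + (1)(1) + (1)(-2) = -3
A²[2,3] = (-2)(-1) + (1)(1) + (1)(1) = 4
A²[3,1] = (-1)(1) + (-2)(-2) + (1)(-1) = 2
A²[3,2] = (-1)(1) + (-2)(1) + (1)(-2) = -5
A²[3,3] = (-1)(-1) + (-2)(1) + (1)(1) = 0
A² = 
  [  0,   4,  -1]
  [ -5,  -3,   4]
  [  2,  -5,   0]

A^3 = A^2·A:
A^3[1,1] = (0)(1) + (4)(-2) + (-1)(-1) = -7
A^3[1,2] = (0)(1) + (4)(1) + (-1)(-2) = 6
A^3[1,3] = (0)(-1) + (4)(1) + (-1)(1) = 3
A^3[2,1] = (-5)(1) + (-3)(-2) + (4)(-1) = -3
A^3[2,2] = (-5)(1) + (-3)(1) + (4)(-2) = -16
A^3[2,3] = (-5)(-1) + (-3)(1) + (4)(1) = 6
A^3[3,1] = (2)(1) + (-5)(-2) + (0)(-1) = 12
A^3[3,2] = (2)(1) + (-5)(1) + (0)(-2) = -3
A^3[3,3] = (2)(-1) + (-5)(1) + (0)(1) = -7
A^3 = 
  [ -7,   6,   3]
  [ -3, -16,   6]
  [ 12,  -3,  -7]

A^4 = A^3·A:
A^4[1,1] = (-7)(1) + (6)(-2) + (3)(-1) = -22
A^4[1,2] = (-7)(1) + (6)(1) + (3)(-2) = -7
A^4[1,3] = (-7)(-1) + (6)(1) + (3)(1) = 16
A^4[2,1] = (-3)(1) + (-16)(-2) + (6)(-1) = 23
A^4[2,2] = (-3)(1) + (-16)(1) + (6)(-2) = -31
A^4[2,3] = (-3)(-1) + (-16)(1) + (6)(1) = -7
A^4[3,1] = (12)(1) + (-3)(-2) + (-7)(-1) = 25
A^4[3,2] = (12)(1) + (-3)(1) + (-7)(-2) = 23
A^4[3,3] = (12)(-1) + (-3)(1) + (-7)(1) = -22
A^4 = 
  [-22,  -7,  16]
  [ 23, -31,  -7]
  [ 25,  23, -22]

Therefore
A^4 = 
  [-22,  -7,  16]
  [ 23, -31,  -7]
  [ 25,  23, -22]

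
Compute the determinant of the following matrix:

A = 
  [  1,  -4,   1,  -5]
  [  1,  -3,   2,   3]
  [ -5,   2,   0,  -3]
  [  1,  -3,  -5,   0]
Cofactor expansion along row 1: det(A) = a₁₁M₁₁ - a₁₂M₁₂ + a₁₃M₁₃ - a₁₄M₁₄

M₁₁ = det[[-3, 2, 3]; [2, 0, -3]; [-3, -5, 0]]
  = (-3)·((0)(0) - (-3)(-5)) - (2)·((2)(0) - (-3)(-3)) + (3)·((2)(-5) - (0)(-3))
  = (-3)(-15) - (2)(-9) + (3)(-10)
  = 33
M₁₂ = det[[1, 2, 3]; [-5, 0, -3]; [1, -5, 0]]
  = (1)·((0)(0) - (-3)(-5)) - (2)·((-5)(0) - (-3)(1)) + (3)·((-5)(-5) - (0)(1))
  = (1)(-15) - (2)(3) + (3)(25)
  = 54
M₁₃ = det[[1, -3, 3]; [-5, 2, -3]; [1, -3, 0]]
  = (1)·((2)(0) - (-3)(-3)) - (-3)·((-5)(0) - (-3)(1)) + (3)·((-5)(-3) - (2)(1))
  = (1)(-9) - (-3)(3) + (3)(13)
  = 39
M₁₄ = det[[1, -3, 2]; [-5, 2, 0]; [1, -3, -5]]
  = (1)·((2)(-5) - (0)(-3)) - (-3)·((-5)(-5) - (0)(1)) + (2)·((-5)(-3) - (2)(1))
  = (1)(-10) - (-3)(25) + (2)(13)
  = 91

det(A) = (1)(33) - (-4)(54) + (1)(39) - (-5)(91) = 743

det(A) = 743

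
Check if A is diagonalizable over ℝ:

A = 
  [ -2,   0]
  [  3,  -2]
No

tr(A) = -4, det(A) = 4
Characteristic polynomial: λ² - tr(A)λ + det(A) = λ² + 4λ + 4
λ² + 4λ + 4 = (λ + 2)²
Eigenvalues: -2, -2
λ=-2: alg. mult. = 2, geom. mult. = 2 - rank(A - (-2)I) = 2 - 1 = 1
Sum of geometric multiplicities = 1 < n = 2, so there aren't enough independent eigenvectors.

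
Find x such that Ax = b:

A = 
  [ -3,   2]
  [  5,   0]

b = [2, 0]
Row reduce the augmented matrix [A|b]:
R2 → R2 + (5/3)·R1
REF = 
  [  -3,    2,    2]
  [   0, 10/3, 10/3]

Back-substitution:
x₂ = (10/3) / (10/3) = 1
x₁ = (2 - (2)(1)) / (-3) = 0

x = [0, 1]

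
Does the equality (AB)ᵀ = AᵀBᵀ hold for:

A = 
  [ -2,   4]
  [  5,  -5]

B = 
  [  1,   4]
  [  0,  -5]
No

(AB)ᵀ = 
  [ -2,   5]
  [-28,  45]

AᵀBᵀ = 
  [ 18, -25]
  [-16,  25]

The two matrices differ, so (AB)ᵀ ≠ AᵀBᵀ in general. The correct identity is (AB)ᵀ = BᵀAᵀ.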